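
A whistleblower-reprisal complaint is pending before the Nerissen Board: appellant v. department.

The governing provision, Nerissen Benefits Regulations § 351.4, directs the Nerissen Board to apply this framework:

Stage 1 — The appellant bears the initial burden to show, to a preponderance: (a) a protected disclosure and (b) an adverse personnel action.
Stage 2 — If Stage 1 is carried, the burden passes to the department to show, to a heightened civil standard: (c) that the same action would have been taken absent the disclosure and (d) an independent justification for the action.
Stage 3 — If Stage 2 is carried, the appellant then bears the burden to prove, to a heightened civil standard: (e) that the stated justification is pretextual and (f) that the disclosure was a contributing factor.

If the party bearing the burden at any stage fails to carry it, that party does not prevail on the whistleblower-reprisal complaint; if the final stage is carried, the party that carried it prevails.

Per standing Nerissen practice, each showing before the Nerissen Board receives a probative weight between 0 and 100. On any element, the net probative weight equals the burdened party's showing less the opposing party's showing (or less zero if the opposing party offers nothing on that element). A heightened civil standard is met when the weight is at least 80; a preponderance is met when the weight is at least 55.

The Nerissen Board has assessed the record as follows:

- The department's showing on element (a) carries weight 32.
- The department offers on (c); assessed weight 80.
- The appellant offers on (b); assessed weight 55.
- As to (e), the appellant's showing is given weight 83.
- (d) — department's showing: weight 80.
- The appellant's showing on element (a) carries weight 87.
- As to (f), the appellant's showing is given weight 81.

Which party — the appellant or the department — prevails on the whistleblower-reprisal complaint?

At Stage 1 the appellant must meet a preponderance (weight is at least 55): on (a) the weight is 87 less the opposing 32 gives net 55, ≥ 55, so (a) meets the standard; on (b) the weight is 55, ≥ 55, so (b) meets the standard.
  Stage 1 is satisfied; the onus moves to the department.
At Stage 2 the department must meet a heightened civil standard (weight is at least 80): on (c) the weight is 80, which does reach 80, so (c) meets the standard; on (d) the weight is 80, ≥ 80, so (d) meets the standard.
  The department carries Stage 2; the appellant now bears the burden.
At Stage 3 the appellant must meet a heightened civil standard (weight is at least 80): on (e) the weight is 83, ≥ 80, so (e) meets the standard; on (f) the weight is 81, which does reach 80, so (f) meets the standard.
  The appellant carries the last stage.
Every stage carried; the appellant prevails.

appellant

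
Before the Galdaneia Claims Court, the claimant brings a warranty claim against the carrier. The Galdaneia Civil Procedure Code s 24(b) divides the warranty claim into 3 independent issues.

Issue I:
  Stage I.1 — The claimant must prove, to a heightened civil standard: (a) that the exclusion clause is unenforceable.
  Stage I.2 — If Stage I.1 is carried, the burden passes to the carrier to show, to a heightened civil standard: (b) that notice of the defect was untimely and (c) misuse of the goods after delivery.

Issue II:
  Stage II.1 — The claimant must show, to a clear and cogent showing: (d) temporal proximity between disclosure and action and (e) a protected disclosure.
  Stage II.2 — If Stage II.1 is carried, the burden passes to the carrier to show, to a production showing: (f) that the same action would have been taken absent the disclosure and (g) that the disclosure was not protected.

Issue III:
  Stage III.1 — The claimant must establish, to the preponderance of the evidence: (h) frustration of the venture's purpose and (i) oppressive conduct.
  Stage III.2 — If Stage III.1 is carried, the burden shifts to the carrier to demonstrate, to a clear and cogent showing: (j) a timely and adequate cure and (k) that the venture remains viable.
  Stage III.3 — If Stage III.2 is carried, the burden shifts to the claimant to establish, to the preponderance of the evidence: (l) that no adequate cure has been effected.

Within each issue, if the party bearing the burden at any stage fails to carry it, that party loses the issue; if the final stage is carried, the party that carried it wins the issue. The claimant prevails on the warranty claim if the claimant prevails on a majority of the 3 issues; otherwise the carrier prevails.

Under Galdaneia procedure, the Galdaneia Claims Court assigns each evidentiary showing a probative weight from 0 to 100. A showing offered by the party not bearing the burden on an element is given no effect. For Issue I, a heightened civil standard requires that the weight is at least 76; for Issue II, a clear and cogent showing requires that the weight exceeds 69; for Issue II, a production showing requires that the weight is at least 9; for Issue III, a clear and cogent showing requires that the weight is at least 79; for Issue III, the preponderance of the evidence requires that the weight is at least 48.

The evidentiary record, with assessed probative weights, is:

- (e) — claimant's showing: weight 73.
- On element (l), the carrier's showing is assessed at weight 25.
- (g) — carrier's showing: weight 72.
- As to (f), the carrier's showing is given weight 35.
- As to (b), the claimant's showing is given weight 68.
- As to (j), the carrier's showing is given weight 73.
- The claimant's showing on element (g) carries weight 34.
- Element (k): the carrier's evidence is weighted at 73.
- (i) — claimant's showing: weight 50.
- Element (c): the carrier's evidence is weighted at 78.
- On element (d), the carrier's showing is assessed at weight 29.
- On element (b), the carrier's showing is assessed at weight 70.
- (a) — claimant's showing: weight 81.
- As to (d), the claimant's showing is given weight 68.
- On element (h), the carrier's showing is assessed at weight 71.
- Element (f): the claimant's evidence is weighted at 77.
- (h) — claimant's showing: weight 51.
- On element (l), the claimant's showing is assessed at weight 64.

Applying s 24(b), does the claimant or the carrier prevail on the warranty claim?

claimant

— Issue I —
Stage I.1 (claimant, a heightened civil standard, weight is at least 76): (a) 81 ≥ 76 — meets.
  The claimant carries Stage I.1; the carrier now bears the burden.
Stage I.2 (carrier, a heightened civil standard, weight is at least 76): (b) 70 (claimant's 68 disregarded) < 76 — fails; (c) 78 ≥ 76 — meets.
  Stage I.2 not carried; the carrier fails its burden.
So the claimant prevails on this issue.
— Issue II —
At Stage II.1 the claimant must meet a clear and cogent showing (weight exceeds 69): on (d) the weight is 68 (the carrier's 29 is given no effect), which does not exceed 69, so (d) does not meet the standard; on (e) the weight is 73, > 69, so (e) meets the standard.
  Not every element is met, so the claimant fails to carry Stage II.1.
So the carrier prevails on this issue.
— Issue III —
At Stage III.1 the claimant must meet the preponderance of the evidence (weight is at least 48): on (h) the weight is 51 (the carrier's 71 is given no effect), ≥ 48, so (h) meets the standard; on (i) the weight is 50, ≥ 48, so (i) meets the standard.
  Stage III.1 carried; the burden shifts to the carrier.
At Stage III.2 the carrier must meet a clear and cogent showing (weight is at least 79): on (j) the weight is 73, which does not reach 79, so (j) does not meet the standard; on (k) the weight is 73, < 79, so (k) does not meet the standard.
  Not every element is met, so the carrier fails to carry Stage III.2.
So the claimant prevails on this issue.
Per-issue: Issue I → claimant; Issue II → carrier; Issue III → claimant. The claimant must prevail on a majority of issues; overall, the claimant prevails.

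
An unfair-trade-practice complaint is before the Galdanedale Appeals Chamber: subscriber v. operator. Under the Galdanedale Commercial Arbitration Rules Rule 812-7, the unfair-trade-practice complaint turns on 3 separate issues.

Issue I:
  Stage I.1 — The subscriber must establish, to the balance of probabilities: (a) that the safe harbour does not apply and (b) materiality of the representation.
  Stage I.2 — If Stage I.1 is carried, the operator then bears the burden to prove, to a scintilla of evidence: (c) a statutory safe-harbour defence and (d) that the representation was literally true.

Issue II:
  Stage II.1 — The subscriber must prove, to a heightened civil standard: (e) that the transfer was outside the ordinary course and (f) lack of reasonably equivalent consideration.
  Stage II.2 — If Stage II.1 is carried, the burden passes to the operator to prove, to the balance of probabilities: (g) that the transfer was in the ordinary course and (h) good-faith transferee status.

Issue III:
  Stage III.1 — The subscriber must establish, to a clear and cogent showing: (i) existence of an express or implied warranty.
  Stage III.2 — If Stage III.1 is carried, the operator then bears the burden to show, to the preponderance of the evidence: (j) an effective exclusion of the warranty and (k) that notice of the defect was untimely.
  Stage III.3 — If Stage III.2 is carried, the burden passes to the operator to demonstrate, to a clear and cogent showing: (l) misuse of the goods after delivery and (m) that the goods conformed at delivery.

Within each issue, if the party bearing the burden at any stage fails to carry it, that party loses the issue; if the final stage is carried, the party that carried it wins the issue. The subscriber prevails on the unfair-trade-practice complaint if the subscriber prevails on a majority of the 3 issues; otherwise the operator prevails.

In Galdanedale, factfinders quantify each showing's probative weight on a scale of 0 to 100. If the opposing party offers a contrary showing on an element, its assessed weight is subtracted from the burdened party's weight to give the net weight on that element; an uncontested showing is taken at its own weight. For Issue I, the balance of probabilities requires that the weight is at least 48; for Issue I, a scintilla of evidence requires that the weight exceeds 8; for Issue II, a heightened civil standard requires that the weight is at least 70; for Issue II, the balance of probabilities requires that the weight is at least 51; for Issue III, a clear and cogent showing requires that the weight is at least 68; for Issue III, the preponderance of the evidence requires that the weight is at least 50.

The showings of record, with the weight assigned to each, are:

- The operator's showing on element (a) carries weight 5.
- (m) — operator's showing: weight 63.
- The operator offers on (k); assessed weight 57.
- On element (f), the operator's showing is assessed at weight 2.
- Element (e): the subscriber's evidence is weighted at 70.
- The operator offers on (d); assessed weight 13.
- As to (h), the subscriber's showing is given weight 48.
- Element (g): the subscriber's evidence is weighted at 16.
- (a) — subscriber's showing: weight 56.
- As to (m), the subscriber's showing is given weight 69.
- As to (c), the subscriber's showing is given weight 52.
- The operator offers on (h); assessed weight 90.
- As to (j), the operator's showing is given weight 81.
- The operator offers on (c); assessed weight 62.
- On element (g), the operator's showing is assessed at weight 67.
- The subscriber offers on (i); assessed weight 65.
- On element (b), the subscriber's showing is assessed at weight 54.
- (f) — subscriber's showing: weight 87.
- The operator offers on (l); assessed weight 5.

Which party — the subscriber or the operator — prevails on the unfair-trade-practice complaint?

operator

— Issue I —
Stage I.1 — burden on subscriber; standard: the balance of probabilities (weight is at least 48).
    (a): 56 − 5 = 51 ≥ 48 [met]
    (b): 54 ≥ 48 [met]
  Stage I.1 is satisfied; the onus moves to the operator.
Stage I.2 — burden on operator; standard: a scintilla of evidence (weight exceeds 8).
    (c): 62 − 52 = 10 > 8 [met]
    (d): 13 > 8 [met]
  Stage I.2 carried; the final stage is satisfied.
With every stage satisfied, the operator prevails on this issue.
— Issue II —
Stage II.1 — burden on subscriber; standard: a heightened civil standard (weight is at least 70).
    (e): 70 ≥ 70 [met]
    (f): 87 − 2 = 85 ≥ 70 [met]
  Stage II.1 carried; the burden shifts to the operator.
Stage II.2 — burden on operator; standard: the balance of probabilities (weight is at least 51).
    (g): 67 − 16 = 51 ≥ 51 [met]
    (h): 90 − 48 = 42 < 51 [not met]
  Stage II.2 not carried; the operator fails its burden.
The subscriber prevails on this issue.
— Issue III —
At Stage III.1 the subscriber must meet a clear and cogent showing (weight is at least 68): on (i) the weight is 65, which does not reach 68, so (i) does not meet the standard.
  The subscriber does not carry Stage III.1.
The operator prevails on this issue.
Per-issue: Issue I → operator; Issue II → subscriber; Issue III → operator. The subscriber must prevail on a majority of issues; overall, the operator prevails.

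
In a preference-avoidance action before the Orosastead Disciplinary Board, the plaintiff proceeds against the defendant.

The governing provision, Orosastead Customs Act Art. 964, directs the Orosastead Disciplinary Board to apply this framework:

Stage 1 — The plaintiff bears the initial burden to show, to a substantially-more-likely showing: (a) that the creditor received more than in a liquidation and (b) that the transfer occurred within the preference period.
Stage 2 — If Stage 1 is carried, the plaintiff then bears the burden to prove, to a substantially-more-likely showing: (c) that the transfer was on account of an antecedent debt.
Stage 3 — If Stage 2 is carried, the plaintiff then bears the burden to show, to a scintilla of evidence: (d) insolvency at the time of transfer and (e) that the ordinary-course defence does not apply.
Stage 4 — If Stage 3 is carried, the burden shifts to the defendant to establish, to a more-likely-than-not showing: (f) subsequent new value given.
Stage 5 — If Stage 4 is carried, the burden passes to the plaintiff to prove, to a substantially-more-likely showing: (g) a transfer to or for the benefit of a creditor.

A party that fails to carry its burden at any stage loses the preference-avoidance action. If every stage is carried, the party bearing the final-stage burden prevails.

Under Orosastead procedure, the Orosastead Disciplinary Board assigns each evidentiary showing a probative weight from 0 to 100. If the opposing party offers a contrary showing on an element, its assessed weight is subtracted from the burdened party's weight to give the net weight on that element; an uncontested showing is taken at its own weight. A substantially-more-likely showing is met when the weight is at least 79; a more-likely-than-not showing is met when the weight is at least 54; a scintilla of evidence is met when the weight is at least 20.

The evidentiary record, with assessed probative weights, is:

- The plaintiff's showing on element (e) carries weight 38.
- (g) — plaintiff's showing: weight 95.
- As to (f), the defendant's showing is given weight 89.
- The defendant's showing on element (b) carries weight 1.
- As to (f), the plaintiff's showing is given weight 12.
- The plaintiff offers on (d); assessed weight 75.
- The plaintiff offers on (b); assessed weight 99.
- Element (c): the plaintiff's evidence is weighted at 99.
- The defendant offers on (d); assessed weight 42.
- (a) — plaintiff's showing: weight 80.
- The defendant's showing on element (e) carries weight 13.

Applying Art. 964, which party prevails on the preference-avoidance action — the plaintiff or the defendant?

Stage 1 — burden on plaintiff; standard: a substantially-more-likely showing (weight is at least 79).
    (a): 80 ≥ 79 [met]
    (b): 99 − 1 = 98 ≥ 79 [met]
  Stage 1 carried; the burden remains with the plaintiff.
Stage 2 — burden on plaintiff; standard: a substantially-more-likely showing (weight is at least 79).
    (c): 99 ≥ 79 [met]
  Stage 2 carried; the burden remains with the plaintiff.
Stage 3 — burden on plaintiff; standard: a scintilla of evidence (weight is at least 20).
    (d): 75 − 42 = 33 ≥ 20 [met]
    (e): 38 − 13 = 25 ≥ 20 [met]
  Stage 3 carried; the burden shifts to the defendant.
Stage 4 — burden on defendant; standard: a more-likely-than-not showing (weight is at least 54).
    (f): 89 − 12 = 77 ≥ 54 [met]
  All elements met. The burden passes to the plaintiff.
Stage 5 — burden on plaintiff; standard: a substantially-more-likely showing (weight is at least 79).
    (g): 95 ≥ 79 [met]
  Stage 5 carried; the final stage is satisfied.
All stages carried — the plaintiff prevails.

plaintiff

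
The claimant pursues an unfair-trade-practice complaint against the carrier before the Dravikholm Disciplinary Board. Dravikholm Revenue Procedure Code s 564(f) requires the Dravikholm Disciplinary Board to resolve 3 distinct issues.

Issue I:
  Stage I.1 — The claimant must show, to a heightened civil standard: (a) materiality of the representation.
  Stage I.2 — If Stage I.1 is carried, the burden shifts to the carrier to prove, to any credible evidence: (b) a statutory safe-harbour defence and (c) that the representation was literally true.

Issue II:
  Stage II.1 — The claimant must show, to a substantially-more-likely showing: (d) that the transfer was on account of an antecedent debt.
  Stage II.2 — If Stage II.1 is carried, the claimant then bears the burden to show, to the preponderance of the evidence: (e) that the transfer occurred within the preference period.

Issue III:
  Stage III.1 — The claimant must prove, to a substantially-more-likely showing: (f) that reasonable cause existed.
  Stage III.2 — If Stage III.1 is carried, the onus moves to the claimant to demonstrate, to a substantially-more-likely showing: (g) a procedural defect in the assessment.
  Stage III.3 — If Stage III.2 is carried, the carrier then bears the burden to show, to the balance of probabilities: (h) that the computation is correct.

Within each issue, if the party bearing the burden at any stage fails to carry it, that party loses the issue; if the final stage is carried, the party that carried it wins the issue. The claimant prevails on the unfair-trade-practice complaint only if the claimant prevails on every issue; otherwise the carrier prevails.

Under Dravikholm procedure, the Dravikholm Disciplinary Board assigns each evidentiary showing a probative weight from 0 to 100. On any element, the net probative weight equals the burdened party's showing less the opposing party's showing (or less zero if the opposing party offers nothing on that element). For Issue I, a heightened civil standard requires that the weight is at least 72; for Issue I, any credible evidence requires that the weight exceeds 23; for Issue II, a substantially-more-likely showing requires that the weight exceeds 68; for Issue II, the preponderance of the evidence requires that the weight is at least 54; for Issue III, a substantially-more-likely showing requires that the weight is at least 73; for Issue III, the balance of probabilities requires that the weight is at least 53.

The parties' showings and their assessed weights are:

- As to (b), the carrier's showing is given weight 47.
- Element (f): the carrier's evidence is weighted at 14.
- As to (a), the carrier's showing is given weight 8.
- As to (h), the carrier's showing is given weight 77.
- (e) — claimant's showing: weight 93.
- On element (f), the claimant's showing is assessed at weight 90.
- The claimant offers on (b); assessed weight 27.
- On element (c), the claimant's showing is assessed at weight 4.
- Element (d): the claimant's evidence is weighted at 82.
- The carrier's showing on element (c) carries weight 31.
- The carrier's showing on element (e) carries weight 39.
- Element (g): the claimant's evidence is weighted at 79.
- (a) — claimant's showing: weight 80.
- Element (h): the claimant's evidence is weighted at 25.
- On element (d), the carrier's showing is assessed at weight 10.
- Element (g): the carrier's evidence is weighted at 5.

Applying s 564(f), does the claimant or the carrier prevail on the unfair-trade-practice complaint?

— Issue I —
At Stage I.1 the claimant must meet a heightened civil standard (weight is at least 72): on (a) the weight is 80 less the opposing 8 gives net 72, which does reach 72, so (a) meets the standard.
  The claimant carries Stage I.1; the carrier now bears the burden.
At Stage I.2 the carrier must meet any credible evidence (weight exceeds 23): on (b) the weight is 47 less the opposing 27 gives net 20, ≤ 23, so (b) does not meet the standard; on (c) the weight is 31 less the opposing 4 gives net 27, > 23, so (c) meets the standard.
  Not every element is met, so the carrier fails to carry Stage I.2.
The claimant prevails on this issue.
— Issue II —
Stage II.1 (claimant, a substantially-more-likely showing, weight exceeds 68): (d) net 82−10=72 > 68 — meets.
  Stage II.1 carried; the burden remains with the claimant.
Stage II.2 (claimant, the preponderance of the evidence, weight is at least 54): (e) net 93−39=54 ≥ 54 — meets.
  The claimant carries the last stage.
All stages carried — the claimant prevails on this issue.
— Issue III —
Stage III.1 (claimant, a substantially-more-likely showing, weight is at least 73): (f) net 90−14=76 ≥ 73 — meets.
  Stage III.1 carried; the burden remains with the claimant.
Stage III.2 (claimant, a substantially-more-likely showing, weight is at least 73): (g) net 79−5=74 ≥ 73 — meets.
  All elements met. The burden passes to the carrier.
Stage III.3 (carrier, the balance of probabilities, weight is at least 53): (h) net 77−25=52 < 53 — fails.
  Not every element is met, so the carrier fails to carry Stage III.3.
The claimant prevails on this issue.
Per-issue: Issue I → claimant; Issue II → claimant; Issue III → claimant. The claimant must prevail on every issue; overall, the claimant prevails.

claimant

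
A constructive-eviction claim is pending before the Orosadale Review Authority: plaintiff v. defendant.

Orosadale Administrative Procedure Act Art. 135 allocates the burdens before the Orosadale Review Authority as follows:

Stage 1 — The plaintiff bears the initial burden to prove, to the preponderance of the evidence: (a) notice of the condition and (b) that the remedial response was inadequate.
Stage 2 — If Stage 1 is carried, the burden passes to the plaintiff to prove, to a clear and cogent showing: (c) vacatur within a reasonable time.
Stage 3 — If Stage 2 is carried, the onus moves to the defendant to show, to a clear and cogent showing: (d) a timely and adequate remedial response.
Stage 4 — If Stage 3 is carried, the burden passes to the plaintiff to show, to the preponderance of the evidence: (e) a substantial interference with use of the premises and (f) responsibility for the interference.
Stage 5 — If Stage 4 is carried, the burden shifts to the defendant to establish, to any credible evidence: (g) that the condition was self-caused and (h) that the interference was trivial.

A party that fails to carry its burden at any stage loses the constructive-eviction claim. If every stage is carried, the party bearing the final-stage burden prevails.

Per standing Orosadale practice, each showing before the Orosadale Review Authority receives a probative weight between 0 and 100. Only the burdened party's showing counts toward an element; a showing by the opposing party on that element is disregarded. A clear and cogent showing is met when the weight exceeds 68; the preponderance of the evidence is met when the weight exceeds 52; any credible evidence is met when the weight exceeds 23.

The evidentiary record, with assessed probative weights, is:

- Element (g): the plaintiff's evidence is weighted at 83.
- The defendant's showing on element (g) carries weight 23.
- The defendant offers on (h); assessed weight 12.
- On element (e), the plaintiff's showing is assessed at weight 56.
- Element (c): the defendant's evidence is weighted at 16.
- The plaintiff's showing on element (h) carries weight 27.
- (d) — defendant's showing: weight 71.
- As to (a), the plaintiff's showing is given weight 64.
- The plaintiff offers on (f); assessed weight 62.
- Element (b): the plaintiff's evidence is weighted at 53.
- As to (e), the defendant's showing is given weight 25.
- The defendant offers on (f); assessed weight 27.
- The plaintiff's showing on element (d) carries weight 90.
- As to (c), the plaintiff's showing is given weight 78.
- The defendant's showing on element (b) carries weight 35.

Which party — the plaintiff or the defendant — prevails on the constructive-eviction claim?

Stage 1 (plaintiff, the preponderance of the evidence, weight exceeds 52): (a) 64 > 52 — meets; (b) 53 (defendant's 35 disregarded) > 52 — meets.
  Stage 1 carried; the burden remains with the plaintiff.
Stage 2 (plaintiff, a clear and cogent showing, weight exceeds 68): (c) 78 (defendant's 16 disregarded) > 68 — meets.
  All elements met. The burden passes to the defendant.
Stage 3 (defendant, a clear and cogent showing, weight exceeds 68): (d) 71 (plaintiff's 90 disregarded) > 68 — meets.
  All elements met. The burden passes to the plaintiff.
Stage 4 (plaintiff, the preponderance of the evidence, weight exceeds 52): (e) 56 (defendant's 25 disregarded) > 52 — meets; (f) 62 (defendant's 27 disregarded) > 52 — meets.
  The plaintiff carries Stage 4; the defendant now bears the burden.
Stage 5 (defendant, any credible evidence, weight exceeds 23): (g) 23 (plaintiff's 83 disregarded) ≤ 23 — fails; (h) 12 (plaintiff's 27 disregarded) ≤ 23 — fails.
  Stage 5 not carried; the defendant fails its burden.
So the plaintiff prevails.

plaintiff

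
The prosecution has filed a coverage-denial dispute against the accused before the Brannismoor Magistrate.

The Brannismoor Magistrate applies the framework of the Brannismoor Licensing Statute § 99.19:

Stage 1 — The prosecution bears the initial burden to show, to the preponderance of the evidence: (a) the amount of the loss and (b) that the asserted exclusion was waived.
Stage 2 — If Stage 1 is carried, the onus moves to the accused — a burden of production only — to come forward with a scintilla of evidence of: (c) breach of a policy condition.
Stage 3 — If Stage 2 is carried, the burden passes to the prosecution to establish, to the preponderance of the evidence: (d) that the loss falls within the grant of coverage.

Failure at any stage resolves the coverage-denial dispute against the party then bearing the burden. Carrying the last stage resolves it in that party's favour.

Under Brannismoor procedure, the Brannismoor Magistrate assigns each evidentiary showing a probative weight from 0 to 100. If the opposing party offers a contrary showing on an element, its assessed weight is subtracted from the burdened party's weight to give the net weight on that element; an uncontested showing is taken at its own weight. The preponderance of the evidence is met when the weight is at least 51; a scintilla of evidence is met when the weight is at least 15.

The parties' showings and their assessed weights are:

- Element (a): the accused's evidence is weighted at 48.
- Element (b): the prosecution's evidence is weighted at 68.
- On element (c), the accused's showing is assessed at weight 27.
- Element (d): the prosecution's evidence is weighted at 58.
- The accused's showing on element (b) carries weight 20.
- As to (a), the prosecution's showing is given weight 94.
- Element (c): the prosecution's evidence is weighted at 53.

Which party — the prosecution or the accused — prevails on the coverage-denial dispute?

accused

Stage 1 (prosecution, the preponderance of the evidence, weight is at least 51): (a) net 94−48=46 < 51 — fails; (b) net 68−20=48 < 51 — fails.
  Stage 1 not carried; the prosecution fails its burden.
So the accused prevails.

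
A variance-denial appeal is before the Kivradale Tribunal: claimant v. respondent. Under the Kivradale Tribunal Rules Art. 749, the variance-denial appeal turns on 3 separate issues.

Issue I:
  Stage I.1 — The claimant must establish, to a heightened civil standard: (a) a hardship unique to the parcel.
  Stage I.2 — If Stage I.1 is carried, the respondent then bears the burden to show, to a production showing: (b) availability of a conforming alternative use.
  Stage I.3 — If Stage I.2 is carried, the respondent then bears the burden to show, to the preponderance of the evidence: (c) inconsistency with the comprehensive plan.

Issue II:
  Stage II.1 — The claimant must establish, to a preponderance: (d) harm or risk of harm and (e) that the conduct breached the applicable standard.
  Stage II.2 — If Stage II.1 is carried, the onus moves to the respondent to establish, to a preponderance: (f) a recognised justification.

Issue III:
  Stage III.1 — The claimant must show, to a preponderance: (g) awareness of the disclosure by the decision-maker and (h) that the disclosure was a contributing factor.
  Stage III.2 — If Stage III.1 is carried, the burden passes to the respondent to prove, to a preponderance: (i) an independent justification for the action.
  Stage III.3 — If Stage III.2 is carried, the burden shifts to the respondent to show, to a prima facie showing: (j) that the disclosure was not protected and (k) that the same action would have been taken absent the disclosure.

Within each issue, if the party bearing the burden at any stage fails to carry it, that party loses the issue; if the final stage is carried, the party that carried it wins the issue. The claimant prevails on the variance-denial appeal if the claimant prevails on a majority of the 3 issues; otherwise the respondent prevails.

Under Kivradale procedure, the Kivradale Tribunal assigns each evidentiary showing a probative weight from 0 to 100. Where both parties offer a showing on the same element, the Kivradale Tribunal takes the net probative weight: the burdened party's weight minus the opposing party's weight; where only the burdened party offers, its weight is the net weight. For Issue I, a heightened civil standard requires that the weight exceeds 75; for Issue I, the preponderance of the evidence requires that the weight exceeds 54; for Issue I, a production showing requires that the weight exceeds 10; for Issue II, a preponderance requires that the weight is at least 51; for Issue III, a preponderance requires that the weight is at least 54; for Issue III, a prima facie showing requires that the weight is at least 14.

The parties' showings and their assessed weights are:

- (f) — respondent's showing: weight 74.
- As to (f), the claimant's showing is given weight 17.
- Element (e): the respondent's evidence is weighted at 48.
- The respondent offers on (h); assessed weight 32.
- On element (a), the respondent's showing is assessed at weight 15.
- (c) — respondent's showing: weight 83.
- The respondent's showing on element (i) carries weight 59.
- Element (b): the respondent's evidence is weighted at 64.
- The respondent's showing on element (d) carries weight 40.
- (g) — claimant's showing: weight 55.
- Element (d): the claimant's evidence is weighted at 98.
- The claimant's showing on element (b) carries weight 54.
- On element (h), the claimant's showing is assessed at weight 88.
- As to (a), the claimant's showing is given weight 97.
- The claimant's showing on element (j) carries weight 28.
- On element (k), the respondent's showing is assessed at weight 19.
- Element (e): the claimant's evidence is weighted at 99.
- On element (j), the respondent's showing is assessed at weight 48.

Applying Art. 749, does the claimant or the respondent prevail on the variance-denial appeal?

— Issue I —
Stage I.1 — burden on claimant; standard: a heightened civil standard (weight exceeds 75).
    (a): 97 − 15 = 82 > 75 [met]
  All elements met. The burden passes to the respondent.
Stage I.2 — burden on respondent; standard: a production showing (weight exceeds 10).
    (b): 64 − 54 = 10 ≤ 10 [not met]
  The respondent does not carry Stage I.2.
The claimant prevails on this issue.
— Issue II —
Stage II.1 (claimant, a preponderance, weight is at least 51): (d) net 98−40=58 ≥ 51 — meets; (e) net 99−48=51 ≥ 51 — meets.
  Stage II.1 carried; the burden shifts to the respondent.
Stage II.2 (respondent, a preponderance, weight is at least 51): (f) net 74−17=57 ≥ 51 — meets.
  The respondent carries the last stage.
Every stage carried; the respondent prevails on this issue.
— Issue III —
Stage III.1 (claimant, a preponderance, weight is at least 54): (g) 55 ≥ 54 — meets; (h) net 88−32=56 ≥ 54 — meets.
  All elements met. The burden passes to the respondent.
Stage III.2 (respondent, a preponderance, weight is at least 54): (i) 59 ≥ 54 — meets.
  All elements met. The respondent retains the burden for Stage III.3.
Stage III.3 (respondent, a prima facie showing, weight is at least 14): (j) net 48−28=20 ≥ 14 — meets; (k) 19 ≥ 14 — meets.
  The respondent carries the last stage.
All stages carried — the respondent prevails on this issue.
Per-issue: Issue I → claimant; Issue II → respondent; Issue III → respondent. The claimant must prevail on a majority of issues; overall, the respondent prevails.

respondent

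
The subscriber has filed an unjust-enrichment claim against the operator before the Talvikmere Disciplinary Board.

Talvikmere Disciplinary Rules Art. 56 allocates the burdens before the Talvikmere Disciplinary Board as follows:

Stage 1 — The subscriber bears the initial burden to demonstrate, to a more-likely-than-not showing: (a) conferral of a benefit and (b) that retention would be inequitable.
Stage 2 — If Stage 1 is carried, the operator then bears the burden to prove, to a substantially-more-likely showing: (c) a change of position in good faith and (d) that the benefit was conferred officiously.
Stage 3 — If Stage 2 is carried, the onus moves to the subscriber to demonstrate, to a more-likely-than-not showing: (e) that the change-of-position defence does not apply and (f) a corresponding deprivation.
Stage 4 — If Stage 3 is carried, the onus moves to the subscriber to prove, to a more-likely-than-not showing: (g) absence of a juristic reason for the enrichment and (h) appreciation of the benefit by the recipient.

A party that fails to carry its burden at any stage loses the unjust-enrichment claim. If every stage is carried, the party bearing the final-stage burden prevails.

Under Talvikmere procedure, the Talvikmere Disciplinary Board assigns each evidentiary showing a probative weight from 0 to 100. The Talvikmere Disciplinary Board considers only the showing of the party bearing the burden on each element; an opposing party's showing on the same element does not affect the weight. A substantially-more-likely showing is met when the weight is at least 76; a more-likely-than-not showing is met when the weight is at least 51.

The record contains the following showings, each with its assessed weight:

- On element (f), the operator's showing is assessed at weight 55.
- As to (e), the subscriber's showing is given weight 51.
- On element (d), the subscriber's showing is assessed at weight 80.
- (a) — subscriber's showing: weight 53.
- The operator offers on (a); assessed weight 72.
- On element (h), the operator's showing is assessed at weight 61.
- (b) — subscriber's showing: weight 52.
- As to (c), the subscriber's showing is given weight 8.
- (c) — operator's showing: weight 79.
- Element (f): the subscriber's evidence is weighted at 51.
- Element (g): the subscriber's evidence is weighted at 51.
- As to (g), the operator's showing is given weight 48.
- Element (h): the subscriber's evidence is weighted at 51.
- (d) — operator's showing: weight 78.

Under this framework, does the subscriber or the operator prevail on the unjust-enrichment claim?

At Stage 1 the subscriber must meet a more-likely-than-not showing (weight is at least 51): on (a) the weight is 53 (the operator's 72 is given no effect), ≥ 51, so (a) meets the standard; on (b) the weight is 52, which does reach 51, so (b) meets the standard.
  Stage 1 is satisfied; the onus moves to the operator.
At Stage 2 the operator must meet a substantially-more-likely showing (weight is at least 76): on (c) the weight is 79 (the subscriber's 8 is given no effect), ≥ 76, so (c) meets the standard; on (d) the weight is 78 (the subscriber's 80 is given no effect), ≥ 76, so (d) meets the standard.
  All elements met. The burden passes to the subscriber.
At Stage 3 the subscriber must meet a more-likely-than-not showing (weight is at least 51): on (e) the weight is 51, which does reach 51, so (e) meets the standard; on (f) the weight is 51 (the operator's 55 is given no effect), which does reach 51, so (f) meets the standard.
  Stage 3 carried; the burden remains with the subscriber.
At Stage 4 the subscriber must meet a more-likely-than-not showing (weight is at least 51): on (g) the weight is 51 (the operator's 48 is given no effect), which does reach 51, so (g) meets the standard; on (h) the weight is 51 (the operator's 61 is given no effect), ≥ 51, so (h) meets the standard.
  The subscriber carries the last stage.
With every stage satisfied, the subscriber prevails.

subscriber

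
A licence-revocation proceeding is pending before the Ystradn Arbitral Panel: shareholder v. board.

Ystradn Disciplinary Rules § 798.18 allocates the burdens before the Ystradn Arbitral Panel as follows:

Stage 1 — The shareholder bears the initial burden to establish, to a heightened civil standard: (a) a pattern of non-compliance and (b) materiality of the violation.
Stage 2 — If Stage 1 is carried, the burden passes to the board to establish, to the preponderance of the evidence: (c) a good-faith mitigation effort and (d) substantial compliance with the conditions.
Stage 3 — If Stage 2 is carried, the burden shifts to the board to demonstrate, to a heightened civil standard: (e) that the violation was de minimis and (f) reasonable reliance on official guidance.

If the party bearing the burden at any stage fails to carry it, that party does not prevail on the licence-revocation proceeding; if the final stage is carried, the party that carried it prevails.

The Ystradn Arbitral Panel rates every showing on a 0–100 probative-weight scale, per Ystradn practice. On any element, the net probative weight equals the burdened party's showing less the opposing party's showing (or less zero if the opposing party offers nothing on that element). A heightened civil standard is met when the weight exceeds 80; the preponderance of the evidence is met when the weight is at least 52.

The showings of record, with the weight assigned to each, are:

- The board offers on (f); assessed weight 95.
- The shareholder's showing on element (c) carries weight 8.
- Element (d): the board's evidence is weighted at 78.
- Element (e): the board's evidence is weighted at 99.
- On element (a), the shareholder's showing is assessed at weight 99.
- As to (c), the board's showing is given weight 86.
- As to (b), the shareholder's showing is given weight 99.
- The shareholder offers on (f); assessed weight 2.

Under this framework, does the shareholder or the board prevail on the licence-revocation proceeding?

board

Stage 1 (shareholder, a heightened civil standard, weight exceeds 80): (a) 99 > 80 — meets; (b) 99 > 80 — meets.
  The shareholder carries Stage 1; the board now bears the burden.
Stage 2 (board, the preponderance of the evidence, weight is at least 52): (c) net 86−8=78 ≥ 52 — meets; (d) 78 ≥ 52 — meets.
  All elements met. The board retains the burden for Stage 3.
Stage 3 (board, a heightened civil standard, weight exceeds 80): (e) 99 > 80 — meets; (f) net 95−2=93 > 80 — meets.
  The board carries the last stage.
With every stage satisfied, the board prevails.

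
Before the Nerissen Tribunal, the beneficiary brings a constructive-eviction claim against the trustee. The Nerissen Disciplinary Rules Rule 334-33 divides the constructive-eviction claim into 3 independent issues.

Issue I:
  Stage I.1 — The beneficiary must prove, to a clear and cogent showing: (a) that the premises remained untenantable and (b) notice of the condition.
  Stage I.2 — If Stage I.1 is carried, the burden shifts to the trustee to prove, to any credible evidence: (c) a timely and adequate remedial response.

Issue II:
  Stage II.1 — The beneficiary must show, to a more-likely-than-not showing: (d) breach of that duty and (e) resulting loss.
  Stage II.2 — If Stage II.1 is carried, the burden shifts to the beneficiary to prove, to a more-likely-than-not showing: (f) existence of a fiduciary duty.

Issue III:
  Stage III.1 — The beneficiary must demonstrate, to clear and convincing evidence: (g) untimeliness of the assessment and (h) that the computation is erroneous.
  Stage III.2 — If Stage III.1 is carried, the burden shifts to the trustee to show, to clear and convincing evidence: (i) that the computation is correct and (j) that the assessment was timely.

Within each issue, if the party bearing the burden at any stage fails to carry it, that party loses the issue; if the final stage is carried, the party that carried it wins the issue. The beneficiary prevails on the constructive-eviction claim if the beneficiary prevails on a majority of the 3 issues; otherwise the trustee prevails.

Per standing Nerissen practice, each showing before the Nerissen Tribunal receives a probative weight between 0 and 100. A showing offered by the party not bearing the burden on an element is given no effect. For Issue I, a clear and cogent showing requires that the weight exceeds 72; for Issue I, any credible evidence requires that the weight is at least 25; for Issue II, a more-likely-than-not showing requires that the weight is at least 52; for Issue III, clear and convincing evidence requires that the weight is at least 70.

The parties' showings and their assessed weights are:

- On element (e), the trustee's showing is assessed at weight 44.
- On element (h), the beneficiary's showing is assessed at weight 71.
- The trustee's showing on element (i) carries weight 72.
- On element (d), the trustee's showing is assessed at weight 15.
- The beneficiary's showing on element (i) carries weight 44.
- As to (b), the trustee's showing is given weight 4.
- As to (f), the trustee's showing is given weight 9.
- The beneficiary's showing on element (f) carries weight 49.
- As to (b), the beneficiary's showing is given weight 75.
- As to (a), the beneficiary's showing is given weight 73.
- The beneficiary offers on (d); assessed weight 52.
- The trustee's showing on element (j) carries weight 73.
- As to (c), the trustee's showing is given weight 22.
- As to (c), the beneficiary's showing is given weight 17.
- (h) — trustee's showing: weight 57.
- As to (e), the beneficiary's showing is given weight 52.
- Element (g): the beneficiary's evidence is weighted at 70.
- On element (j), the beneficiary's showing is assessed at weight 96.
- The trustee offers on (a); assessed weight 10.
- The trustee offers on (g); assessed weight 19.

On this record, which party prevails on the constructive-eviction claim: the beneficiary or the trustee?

— Issue I —
Stage I.1 (beneficiary, a clear and cogent showing, weight exceeds 72): (a) 73 (trustee's 10 disregarded) > 72 — meets; (b) 75 (trustee's 4 disregarded) > 72 — meets.
  All elements met. The burden passes to the trustee.
Stage I.2 (trustee, any credible evidence, weight is at least 25): (c) 22 (beneficiary's 17 disregarded) < 25 — fails.
  Not every element is met, so the trustee fails to carry Stage I.2.
The analysis ends at Stage I.2; the beneficiary prevails on this issue.
— Issue II —
Stage II.1 — burden on beneficiary; standard: a more-likely-than-not showing (weight is at least 52).
    (d): 52 (trustee's 15 disregarded) ≥ 52 [met]
    (e): 52 (trustee's 44 disregarded) ≥ 52 [met]
  All elements met. The beneficiary retains the burden for Stage II.2.
Stage II.2 — burden on beneficiary; standard: a more-likely-than-not showing (weight is at least 52).
    (f): 49 (trustee's 9 disregarded) < 52 [not met]
  Not every element is met, so the beneficiary fails to carry Stage II.2.
The trustee prevails on this issue.
— Issue III —
At Stage III.1 the beneficiary must meet clear and convincing evidence (weight is at least 70): on (g) the weight is 70 (the trustee's 19 is given no effect), which does reach 70, so (g) meets the standard; on (h) the weight is 71 (the trustee's 57 is given no effect), which does reach 70, so (h) meets the standard.
  The beneficiary carries Stage III.1; the trustee now bears the burden.
At Stage III.2 the trustee must meet clear and convincing evidence (weight is at least 70): on (i) the weight is 72 (the beneficiary's 44 is given no effect), which does reach 70, so (i) meets the standard; on (j) the weight is 73 (the beneficiary's 96 is given no effect), ≥ 70, so (j) meets the standard.
  The trustee carries the last stage.
All stages carried — the trustee prevails on this issue.
Per-issue: Issue I → beneficiary; Issue II → trustee; Issue III → trustee. The beneficiary must prevail on a majority of issues; overall, the trustee prevails.

trustee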